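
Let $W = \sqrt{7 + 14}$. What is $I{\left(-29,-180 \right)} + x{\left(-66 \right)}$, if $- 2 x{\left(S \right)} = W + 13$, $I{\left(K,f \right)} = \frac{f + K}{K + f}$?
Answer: $- \frac{11}{2} - \frac{\sqrt{21}}{2} \approx -7.7913$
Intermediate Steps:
$W = \sqrt{21} \approx 4.5826$
$I{\left(K,f \right)} = 1$ ($I{\left(K,f \right)} = \frac{K + f}{K + f} = 1$)
$x{\left(S \right)} = - \frac{13}{2} - \frac{\sqrt{21}}{2}$ ($x{\left(S \right)} = - \frac{\sqrt{21} + 13}{2} = - \frac{13 + \sqrt{21}}{2} = - \frac{13}{2} - \frac{\sqrt{21}}{2}$)
$I{\left(-29,-180 \right)} + x{\left(-66 \right)} = 1 - \left(\frac{13}{2} + \frac{\sqrt{21}}{2}\right) = - \frac{11}{2} - \frac{\sqrt{21}}{2}$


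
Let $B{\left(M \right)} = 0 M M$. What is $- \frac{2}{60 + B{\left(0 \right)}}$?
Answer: $- \frac{1}{30} \approx -0.033333$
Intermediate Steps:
$B{\left(M \right)} = 0$ ($B{\left(M \right)} = 0 M = 0$)
$- \frac{2}{60 + B{\left(0 \right)}} = - \frac{2}{60 + 0} = - \frac{2}{60} = \left(-2\right) \frac{1}{60} = - \frac{1}{30}$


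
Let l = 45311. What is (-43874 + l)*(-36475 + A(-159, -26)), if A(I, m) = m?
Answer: -52451937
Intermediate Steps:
(-43874 + l)*(-36475 + A(-159, -26)) = (-43874 + 45311)*(-36475 - 26) = 1437*(-36501) = -52451937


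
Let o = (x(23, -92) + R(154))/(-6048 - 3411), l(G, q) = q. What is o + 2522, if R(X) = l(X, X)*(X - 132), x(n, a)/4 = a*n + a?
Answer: 23861042/9459 ≈ 2522.6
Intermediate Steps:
x(n, a) = 4*a + 4*a*n (x(n, a) = 4*(a*n + a) = 4*(a + a*n) = 4*a + 4*a*n)
R(X) = X*(-132 + X) (R(X) = X*(X - 132) = X*(-132 + X))
o = 5444/9459 (o = (4*(-92)*(1 + 23) + 154*(-132 + 154))/(-6048 - 3411) = (4*(-92)*24 + 154*22)/(-9459) = (-8832 + 3388)*(-1/9459) = -5444*(-1/9459) = 5444/9459 ≈ 0.57554)
o + 2522 = 5444/9459 + 2522 = 23861042/9459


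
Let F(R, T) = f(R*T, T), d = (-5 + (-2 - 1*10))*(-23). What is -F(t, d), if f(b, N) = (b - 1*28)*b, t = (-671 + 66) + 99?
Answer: -39148579404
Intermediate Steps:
t = -506 (t = -605 + 99 = -506)
d = 391 (d = (-5 + (-2 - 10))*(-23) = (-5 - 12)*(-23) = -17*(-23) = 391)
f(b, N) = b*(-28 + b) (f(b, N) = (b - 28)*b = (-28 + b)*b = b*(-28 + b))
F(R, T) = R*T*(-28 + R*T) (F(R, T) = (R*T)*(-28 + R*T) = R*T*(-28 + R*T))
-F(t, d) = -(-506)*391*(-28 - 506*391) = -(-506)*391*(-28 - 197846) = -(-506)*391*(-197874) = -1*39148579404 = -39148579404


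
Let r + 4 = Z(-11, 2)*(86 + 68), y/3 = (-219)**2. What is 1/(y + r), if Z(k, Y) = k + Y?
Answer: 1/142493 ≈ 7.0179e-6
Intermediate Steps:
Z(k, Y) = Y + k
y = 143883 (y = 3*(-219)**2 = 3*47961 = 143883)
r = -1390 (r = -4 + (2 - 11)*(86 + 68) = -4 - 9*154 = -4 - 1386 = -1390)
1/(y + r) = 1/(143883 - 1390) = 1/142493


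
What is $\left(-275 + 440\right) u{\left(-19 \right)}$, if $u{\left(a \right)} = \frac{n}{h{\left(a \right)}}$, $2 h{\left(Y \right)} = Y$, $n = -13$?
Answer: $\frac{4290}{19} \approx 225.79$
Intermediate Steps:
$h{\left(Y \right)} = \frac{Y}{2}$
$u{\left(a \right)} = - \frac{26}{a}$ ($u{\left(a \right)} = - \frac{13}{\frac{1}{2} a} = - 13 \frac{2}{a} = - \frac{26}{a}$)
$\left(-275 + 440\right) u{\left(-19 \right)} = \left(-275 + 440\right) \left(- \frac{26}{-19}\right) = 165 \left(\left(-26\right) \left(- \frac{1}{19}\right)\right) = 165 \cdot \frac{26}{19} = \frac{4290}{19}$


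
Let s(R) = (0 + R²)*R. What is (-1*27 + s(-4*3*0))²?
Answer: 729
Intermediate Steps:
s(R) = R³ (s(R) = R²*R = R³)
(-1*27 + s(-4*3*0))² = (-1*27 + (-4*3*0)³)² = (-27 + (-12*0)³)² = (-27 + 0³)² = (-27 + 0)² = (-27)² = 729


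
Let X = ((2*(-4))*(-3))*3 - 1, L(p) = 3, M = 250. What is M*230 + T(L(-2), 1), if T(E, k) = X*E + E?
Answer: 57716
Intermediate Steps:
X = 71 (X = -8*(-3)*3 - 1 = 24*3 - 1 = 72 - 1 = 71)
T(E, k) = 72*E (T(E, k) = 71*E + E = 72*E)
M*230 + T(L(-2), 1) = 250*230 + 72*3 = 57500 + 216 = 57716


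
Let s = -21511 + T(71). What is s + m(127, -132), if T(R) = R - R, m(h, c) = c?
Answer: -21643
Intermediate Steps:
T(R) = 0
s = -21511 (s = -21511 + 0 = -21511)
s + m(127, -132) = -21511 - 132 = -21643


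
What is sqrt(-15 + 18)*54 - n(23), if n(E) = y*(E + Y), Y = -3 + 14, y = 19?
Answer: -646 + 54*sqrt(3) ≈ -552.47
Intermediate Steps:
Y = 11
n(E) = 209 + 19*E (n(E) = 19*(E + 11) = 19*(11 + E) = 209 + 19*E)
sqrt(-15 + 18)*54 - n(23) = sqrt(-15 + 18)*54 - (209 + 19*23) = sqrt(3)*54 - (209 + 437) = 54*sqrt(3) - 1*646 = 54*sqrt(3) - 646 = -646 + 54*sqrt(3)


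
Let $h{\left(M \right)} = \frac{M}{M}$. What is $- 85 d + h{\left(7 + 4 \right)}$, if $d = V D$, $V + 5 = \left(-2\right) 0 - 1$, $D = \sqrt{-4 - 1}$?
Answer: $1 + 510 i \sqrt{5} \approx 1.0 + 1140.4 i$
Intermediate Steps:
$D = i \sqrt{5}$ ($D = \sqrt{-5} = i \sqrt{5} \approx 2.2361 i$)
$V = -6$ ($V = -5 - 1 = -6$)
$h{\left(M \right)} = 1$
$d = - 6 i \sqrt{5} \approx - 13.416 i$
$- 85 d + h{\left(7 + 4 \right)} = - 85 \left(- 6 i \sqrt{5}\right) + 1 = 510 i \sqrt{5} + 1 = 1 + 510 i \sqrt{5}$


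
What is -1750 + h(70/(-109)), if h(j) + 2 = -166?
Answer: -1918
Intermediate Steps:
h(j) = -168 (h(j) = -2 - 166 = -168)
-1750 + h(70/(-109)) = -1750 - 168 = -1918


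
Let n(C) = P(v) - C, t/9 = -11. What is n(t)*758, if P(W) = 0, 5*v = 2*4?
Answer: 75042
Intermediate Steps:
v = 8/5 (v = (2*4)/5 = (⅕)*8 = 8/5 ≈ 1.6000)
t = -99 (t = 9*(-11) = -99)
n(C) = -C (n(C) = 0 - C = -C)
n(t)*758 = -1*(-99)*758 = 99*758 = 75042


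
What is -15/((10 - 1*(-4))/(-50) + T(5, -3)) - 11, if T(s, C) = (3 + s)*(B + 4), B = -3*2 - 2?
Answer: -2834/269 ≈ -10.535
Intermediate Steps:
B = -8 (B = -6 - 2 = -8)
T(s, C) = -12 - 4*s (T(s, C) = (3 + s)*(-8 + 4) = (3 + s)*(-4) = -12 - 4*s)
-15/((10 - 1*(-4))/(-50) + T(5, -3)) - 11 = -15/((10 - 1*(-4))/(-50) + (-12 - 4*5)) - 11 = -15/((10 + 4)*(-1/50) + (-12 - 20)) - 11 = -15/(14*(-1/50) - 32) - 11 = -15/(-7/25 - 32) - 11 = -15/(-807/25) - 11 = -15*(-25/807) - 11 = 125/269 - 11 = -2834/269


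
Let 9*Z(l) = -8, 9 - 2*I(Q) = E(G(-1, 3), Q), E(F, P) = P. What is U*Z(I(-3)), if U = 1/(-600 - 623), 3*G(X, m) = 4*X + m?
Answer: 8/11007 ≈ 0.00072681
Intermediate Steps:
G(X, m) = m/3 + 4*X/3 (G(X, m) = (4*X + m)/3 = (m + 4*X)/3 = m/3 + 4*X/3)
I(Q) = 9/2 - Q/2
Z(l) = -8/9 (Z(l) = (⅑)*(-8) = -8/9)
U = -1/1223 (U = 1/(-1223) = -1/1223 ≈ -0.00081766)
U*Z(I(-3)) = -1/1223*(-8/9) = 8/11007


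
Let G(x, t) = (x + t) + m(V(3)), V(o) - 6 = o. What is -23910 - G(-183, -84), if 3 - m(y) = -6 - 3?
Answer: -23655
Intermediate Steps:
V(o) = 6 + o
m(y) = 12 (m(y) = 3 - (-6 - 3) = 3 - 1*(-9) = 3 + 9 = 12)
G(x, t) = 12 + t + x (G(x, t) = (x + t) + 12 = (t + x) + 12 = 12 + t + x)
-23910 - G(-183, -84) = -23910 - (12 - 84 - 183) = -23910 - 1*(-255) = -23910 + 255 = -23655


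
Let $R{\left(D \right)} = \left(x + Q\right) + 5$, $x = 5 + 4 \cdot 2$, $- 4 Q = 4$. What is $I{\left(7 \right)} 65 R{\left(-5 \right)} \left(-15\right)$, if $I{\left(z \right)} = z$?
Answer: $-116025$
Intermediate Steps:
$Q = -1$ ($Q = \left(- \frac{1}{4}\right) 4 = -1$)
$x = 13$ ($x = 5 + 8 = 13$)
$R{\left(D \right)} = 17$ ($R{\left(D \right)} = \left(13 - 1\right) + 5 = 12 + 5 = 17$)
$I{\left(7 \right)} 65 R{\left(-5 \right)} \left(-15\right) = 7 \cdot 65 \cdot 17 \left(-15\right) = 455 \left(-255\right) = -116025$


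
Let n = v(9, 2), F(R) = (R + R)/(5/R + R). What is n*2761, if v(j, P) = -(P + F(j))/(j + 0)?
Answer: -461087/387 ≈ -1191.4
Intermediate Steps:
F(R) = 2*R/(R + 5/R) (F(R) = (2*R)/(R + 5/R) = 2*R/(R + 5/R))
v(j, P) = -(P + 2*j²/(5 + j²))/j (v(j, P) = -(P + 2*j²/(5 + j²))/(j + 0) = -(P + 2*j²/(5 + j²))/j)
n = -167/387 (n = (-2*9² - 1*2*(5 + 9²))/(9*(5 + 9²)) = (-2*81 - 1*2*(5 + 81))/(9*(5 + 81)) = (⅑)*(-162 - 1*2*86)/86 = (⅑)*(1/86)*(-162 - 172) = (⅑)*(1/86)*(-334) = -167/387 ≈ -0.43152)
n*2761 = -167/387*2761 = -461087/387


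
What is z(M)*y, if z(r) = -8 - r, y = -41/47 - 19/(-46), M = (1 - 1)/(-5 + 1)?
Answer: 3972/1081 ≈ 3.6744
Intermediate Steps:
M = 0 (M = 0/(-4) = 0*(-1/4) = 0)
y = -993/2162 (y = -41*1/47 - 19*(-1/46) = -41/47 + 19/46 = -993/2162 ≈ -0.45930)
z(M)*y = (-8 - 1*0)*(-993/2162) = (-8 + 0)*(-993/2162) = -8*(-993/2162) = 3972/1081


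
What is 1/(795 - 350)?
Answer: 1/445 ≈ 0.0022472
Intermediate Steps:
1/(795 - 350) = 1/445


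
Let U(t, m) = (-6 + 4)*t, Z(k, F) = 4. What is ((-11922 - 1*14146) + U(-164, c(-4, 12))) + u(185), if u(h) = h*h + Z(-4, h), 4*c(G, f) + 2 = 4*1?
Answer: 8489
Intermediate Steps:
c(G, f) = 1/2 (c(G, f) = -1/2 + (4*1)/4 = -1/2 + (1/4)*4 = -1/2 + 1 = 1/2)
U(t, m) = -2*t
u(h) = 4 + h**2 (u(h) = h*h + 4 = h**2 + 4 = 4 + h**2)
((-11922 - 1*14146) + U(-164, c(-4, 12))) + u(185) = ((-11922 - 1*14146) - 2*(-164)) + (4 + 185**2) = ((-11922 - 14146) + 328) + (4 + 34225) = (-26068 + 328) + 34229 = -25740 + 34229 = 8489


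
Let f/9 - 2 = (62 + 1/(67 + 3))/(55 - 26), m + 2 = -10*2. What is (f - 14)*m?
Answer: -519079/1015 ≈ -511.41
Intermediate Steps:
m = -22 (m = -2 - 10*2 = -2 - 20 = -22)
f = 75609/2030 (f = 18 + 9*((62 + 1/(67 + 3))/(55 - 26)) = 18 + 9*((62 + 1/70)/29) = 18 + 9*((62 + 1/70)*(1/29)) = 18 + 9*((4341/70)*(1/29)) = 18 + 9*(4341/2030) = 18 + 39069/2030 = 75609/2030 ≈ 37.246)
(f - 14)*m = (75609/2030 - 14)*(-22) = (47189/2030)*(-22) = -519079/1015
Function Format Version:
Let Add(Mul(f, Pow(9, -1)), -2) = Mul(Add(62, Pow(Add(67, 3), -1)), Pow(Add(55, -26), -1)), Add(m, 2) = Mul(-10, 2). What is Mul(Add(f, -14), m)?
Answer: Rational(-519079, 1015) ≈ -511.41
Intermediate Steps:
m = -22 (m = Add(-2, Mul(-10, 2)) = Add(-2, -20) = -22)
f = Rational(75609, 2030) (f = Add(18, Mul(9, Mul(Add(62, Pow(Add(67, 3), -1)), Pow(Add(55, -26), -1)))) = Add(18, Mul(9, Mul(Add(62, Pow(70, -1)), Pow(29, -1)))) = Add(18, Mul(9, Mul(Add(62, Rational(1, 70)), Rational(1, 29)))) = Add(18, Mul(9, Mul(Rational(4341, 70), Rational(1, 29)))) = Add(18, Mul(9, Rational(4341, 2030))) = Add(18, Rational(39069, 2030)) = Rational(75609, 2030) ≈ 37.246)
Mul(Add(f, -14), m) = Mul(Add(Rational(75609, 2030), -14), -22) = Mul(Rational(47189, 2030), -22) = Rational(-519079, 1015)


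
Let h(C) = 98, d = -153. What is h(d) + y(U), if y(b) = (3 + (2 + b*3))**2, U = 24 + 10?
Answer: 11547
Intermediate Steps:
U = 34
y(b) = (5 + 3*b)**2 (y(b) = (3 + (2 + 3*b))**2 = (5 + 3*b)**2)
h(d) + y(U) = 98 + (5 + 3*34)**2 = 98 + (5 + 102)**2 = 98 + 107**2 = 98 + 11449 = 11547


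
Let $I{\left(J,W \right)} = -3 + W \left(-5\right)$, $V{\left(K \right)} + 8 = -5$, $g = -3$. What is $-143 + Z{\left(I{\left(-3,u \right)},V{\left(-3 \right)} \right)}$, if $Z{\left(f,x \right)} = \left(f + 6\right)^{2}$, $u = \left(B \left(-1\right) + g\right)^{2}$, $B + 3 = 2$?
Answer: $146$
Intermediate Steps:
$B = -1$ ($B = -3 + 2 = -1$)
$V{\left(K \right)} = -13$ ($V{\left(K \right)} = -8 - 5 = -13$)
$u = 4$ ($u = \left(\left(-1\right) \left(-1\right) - 3\right)^{2} = \left(1 - 3\right)^{2} = \left(-2\right)^{2} = 4$)
$I{\left(J,W \right)} = -3 - 5 W$
$Z{\left(f,x \right)} = \left(6 + f\right)^{2}$
$-143 + Z{\left(I{\left(-3,u \right)},V{\left(-3 \right)} \right)} = -143 + \left(6 - 23\right)^{2} = -143 + \left(-17\right)^{2} = -143 + 289 = 146$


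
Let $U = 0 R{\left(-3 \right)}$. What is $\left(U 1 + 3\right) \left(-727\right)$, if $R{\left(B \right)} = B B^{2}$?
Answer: $-2181$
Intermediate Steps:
$R{\left(B \right)} = B^{3}$
$U = 0$ ($U = 0 \left(-3\right)^{3} = 0 \left(-27\right) = 0$)
$\left(U 1 + 3\right) \left(-727\right) = \left(0 \cdot 1 + 3\right) \left(-727\right) = \left(0 + 3\right) \left(-727\right) = 3 \left(-727\right) = -2181$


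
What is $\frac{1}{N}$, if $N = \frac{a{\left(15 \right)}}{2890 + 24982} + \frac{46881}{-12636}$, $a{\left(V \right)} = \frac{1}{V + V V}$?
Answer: $- \frac{60203520}{223361911} \approx -0.26953$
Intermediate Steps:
$a{\left(V \right)} = \frac{1}{V + V^{2}}$
$N = - \frac{223361911}{60203520}$ ($N = \frac{\frac{1}{15} \frac{1}{1 + 15}}{2890 + 24982} + \frac{46881}{-12636} = \frac{\frac{1}{15} \cdot \frac{1}{16}}{27872} + 46881 \left(- \frac{1}{12636}\right) = \frac{1}{15} \cdot \frac{1}{16} \cdot \frac{1}{27872} - \frac{5209}{1404} = \frac{1}{240} \cdot \frac{1}{27872} - \frac{5209}{1404} = \frac{1}{6689280} - \frac{5209}{1404} = - \frac{223361911}{60203520} \approx -3.7101$)
$\frac{1}{N} = \frac{1}{- \frac{223361911}{60203520}} = - \frac{60203520}{223361911}$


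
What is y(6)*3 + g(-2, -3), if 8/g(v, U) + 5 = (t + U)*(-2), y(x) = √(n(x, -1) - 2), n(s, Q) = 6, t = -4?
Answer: 62/9 ≈ 6.8889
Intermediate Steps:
y(x) = 2 (y(x) = √(6 - 2) = √4 = 2)
g(v, U) = 8/(3 - 2*U) (g(v, U) = 8/(-5 + (-4 + U)*(-2)) = 8/(-5 + (8 - 2*U)) = 8/(3 - 2*U))
y(6)*3 + g(-2, -3) = 2*3 - 8/(-3 + 2*(-3)) = 6 - 8/(-3 - 6) = 6 - 8/(-9) = 6 - 8*(-⅑) = 6 + 8/9 = 62/9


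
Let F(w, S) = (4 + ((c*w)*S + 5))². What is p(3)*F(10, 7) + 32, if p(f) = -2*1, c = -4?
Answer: -146850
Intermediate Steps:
F(w, S) = (9 - 4*S*w)² (F(w, S) = (4 + ((-4*w)*S + 5))² = (4 + (-4*S*w + 5))² = (4 + (5 - 4*S*w))² = (9 - 4*S*w)²)
p(f) = -2
p(3)*F(10, 7) + 32 = -2*(9 - 4*7*10)² + 32 = -2*(9 - 280)² + 32 = -2*(-271)² + 32 = -2*73441 + 32 = -146882 + 32 = -146850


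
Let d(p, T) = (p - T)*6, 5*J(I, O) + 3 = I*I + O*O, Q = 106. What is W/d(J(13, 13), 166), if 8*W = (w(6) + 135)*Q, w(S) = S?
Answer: -2491/792 ≈ -3.1452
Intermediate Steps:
J(I, O) = -⅗ + I²/5 + O²/5 (J(I, O) = -⅗ + (I*I + O*O)/5 = -⅗ + (I² + O²)/5 = -⅗ + (I²/5 + O²/5) = -⅗ + I²/5 + O²/5)
d(p, T) = -6*T + 6*p
W = 7473/4 (W = ((6 + 135)*106)/8 = (141*106)/8 = (⅛)*14946 = 7473/4 ≈ 1868.3)
W/d(J(13, 13), 166) = 7473/(4*(-6*166 + 6*(-⅗ + (⅕)*13² + (⅕)*13²))) = 7473/(4*(-996 + 6*(-⅗ + (⅕)*169 + (⅕)*169))) = 7473/(4*(-996 + 6*(-⅗ + 169/5 + 169/5))) = 7473/(4*(-996 + 6*67)) = 7473/(4*(-996 + 402)) = (7473/4)/(-594) = (7473/4)*(-1/594) = -2491/792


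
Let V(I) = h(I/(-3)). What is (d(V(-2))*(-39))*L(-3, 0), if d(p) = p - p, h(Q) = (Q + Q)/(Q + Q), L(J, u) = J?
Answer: 0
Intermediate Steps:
h(Q) = 1 (h(Q) = (2*Q)/((2*Q)) = (2*Q)*(1/(2*Q)) = 1)
V(I) = 1
d(p) = 0
(d(V(-2))*(-39))*L(-3, 0) = (0*(-39))*(-3) = 0*(-3) = 0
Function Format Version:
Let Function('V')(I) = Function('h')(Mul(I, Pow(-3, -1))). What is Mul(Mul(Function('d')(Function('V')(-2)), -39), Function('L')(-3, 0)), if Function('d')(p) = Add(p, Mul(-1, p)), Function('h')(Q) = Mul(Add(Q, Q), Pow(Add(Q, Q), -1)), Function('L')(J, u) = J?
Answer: 0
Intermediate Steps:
Function('h')(Q) = 1 (Function('h')(Q) = Mul(Mul(2, Q), Pow(Mul(2, Q), -1)) = Mul(Mul(2, Q), Mul(Rational(1, 2), Pow(Q, -1))) = 1)
Function('V')(I) = 1
Function('d')(p) = 0
Mul(Mul(Function('d')(Function('V')(-2)), -39), Function('L')(-3, 0)) = Mul(Mul(0, -39), -3) = Mul(0, -3) = 0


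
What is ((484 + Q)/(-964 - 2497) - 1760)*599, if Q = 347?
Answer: -3649222409/3461 ≈ -1.0544e+6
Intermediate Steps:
((484 + Q)/(-964 - 2497) - 1760)*599 = ((484 + 347)/(-964 - 2497) - 1760)*599 = (831/(-3461) - 1760)*599 = (831*(-1/3461) - 1760)*599 = (-831/3461 - 1760)*599 = -6092191/3461*599 = -3649222409/3461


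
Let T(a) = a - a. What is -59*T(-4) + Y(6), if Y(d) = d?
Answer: 6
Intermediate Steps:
T(a) = 0
-59*T(-4) + Y(6) = -59*0 + 6 = 0 + 6 = 6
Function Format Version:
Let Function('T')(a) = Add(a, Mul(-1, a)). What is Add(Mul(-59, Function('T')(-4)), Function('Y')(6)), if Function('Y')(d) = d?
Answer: 6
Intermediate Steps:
Function('T')(a) = 0
Add(Mul(-59, Function('T')(-4)), Function('Y')(6)) = Add(Mul(-59, 0), 6) = Add(0, 6) = 6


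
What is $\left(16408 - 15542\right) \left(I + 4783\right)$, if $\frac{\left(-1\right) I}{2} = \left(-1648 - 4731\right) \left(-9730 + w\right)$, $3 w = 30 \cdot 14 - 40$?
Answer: $- \frac{318292784446}{3} \approx -1.061 \cdot 10^{11}$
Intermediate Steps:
$w = \frac{380}{3}$ ($w = \frac{30 \cdot 14 - 40}{3} = \frac{420 - 40}{3} = \frac{1}{3} \cdot 380 = \frac{380}{3} \approx 126.67$)
$I = - \frac{367557980}{3}$ ($I = - 2 \left(-1648 - 4731\right) \left(-9730 + \frac{380}{3}\right) = - 2 \left(\left(-6379\right) \left(- \frac{28810}{3}\right)\right) = \left(-2\right) \frac{183778990}{3} = - \frac{367557980}{3} \approx -1.2252 \cdot 10^{8}$)
$\left(16408 - 15542\right) \left(I + 4783\right) = \left(16408 - 15542\right) \left(- \frac{367557980}{3} + 4783\right) = 866 \left(- \frac{367543631}{3}\right) = - \frac{318292784446}{3}$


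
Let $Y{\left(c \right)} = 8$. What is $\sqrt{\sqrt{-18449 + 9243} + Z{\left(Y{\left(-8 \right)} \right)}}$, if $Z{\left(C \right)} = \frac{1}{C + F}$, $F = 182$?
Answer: $\frac{\sqrt{190 + 36100 i \sqrt{9206}}}{190} \approx 6.9265 + 6.9261 i$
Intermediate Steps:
$Z{\left(C \right)} = \frac{1}{182 + C}$ ($Z{\left(C \right)} = \frac{1}{C + 182} = \frac{1}{182 + C}$)
$\sqrt{\sqrt{-18449 + 9243} + Z{\left(Y{\left(-8 \right)} \right)}} = \sqrt{\sqrt{-18449 + 9243} + \frac{1}{182 + 8}} = \sqrt{\sqrt{-9206} + \frac{1}{190}} = \sqrt{i \sqrt{9206} + \frac{1}{190}} = \sqrt{\frac{1}{190} + i \sqrt{9206}}$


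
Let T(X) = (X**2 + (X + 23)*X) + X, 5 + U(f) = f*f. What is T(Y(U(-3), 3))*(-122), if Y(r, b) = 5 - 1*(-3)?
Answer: -39040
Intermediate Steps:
U(f) = -5 + f**2 (U(f) = -5 + f*f = -5 + f**2)
Y(r, b) = 8 (Y(r, b) = 5 + 3 = 8)
T(X) = X + X**2 + X*(23 + X) (T(X) = (X**2 + (23 + X)*X) + X = (X**2 + X*(23 + X)) + X = X + X**2 + X*(23 + X))
T(Y(U(-3), 3))*(-122) = (2*8*(12 + 8))*(-122) = (2*8*20)*(-122) = 320*(-122) = -39040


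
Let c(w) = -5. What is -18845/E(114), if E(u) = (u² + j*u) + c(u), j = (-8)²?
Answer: -18845/20287 ≈ -0.92892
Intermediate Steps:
j = 64
E(u) = -5 + u² + 64*u (E(u) = (u² + 64*u) - 5 = -5 + u² + 64*u)
-18845/E(114) = -18845/(-5 + 114² + 64*114) = -18845/(-5 + 12996 + 7296) = -18845/20287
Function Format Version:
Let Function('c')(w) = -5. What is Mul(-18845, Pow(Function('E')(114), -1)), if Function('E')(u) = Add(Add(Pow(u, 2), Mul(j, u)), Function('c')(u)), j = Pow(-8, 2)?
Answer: Rational(-18845, 20287) ≈ -0.92892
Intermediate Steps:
j = 64
Function('E')(u) = Add(-5, Pow(u, 2), Mul(64, u)) (Function('E')(u) = Add(Add(Pow(u, 2), Mul(64, u)), -5) = Add(-5, Pow(u, 2), Mul(64, u)))
Mul(-18845, Pow(Function('E')(114), -1)) = Mul(-18845, Pow(Add(-5, Pow(114, 2), Mul(64, 114)), -1)) = Mul(-18845, Pow(Add(-5, 12996, 7296), -1)) = Mul(-18845, Pow(20287, -1)) = Mul(-18845, Rational(1, 20287)) = Rational(-18845, 20287)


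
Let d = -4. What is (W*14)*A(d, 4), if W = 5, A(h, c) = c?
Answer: 280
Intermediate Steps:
(W*14)*A(d, 4) = (5*14)*4 = 70*4 = 280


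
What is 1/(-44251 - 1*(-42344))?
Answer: -1/1907 ≈ -0.00052438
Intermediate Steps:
1/(-44251 - 1*(-42344)) = 1/(-44251 + 42344) = 1/(-1907) = -1/1907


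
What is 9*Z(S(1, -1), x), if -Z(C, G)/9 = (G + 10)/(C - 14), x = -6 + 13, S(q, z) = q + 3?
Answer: 1377/10 ≈ 137.70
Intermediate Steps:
S(q, z) = 3 + q
x = 7
Z(C, G) = -9*(10 + G)/(-14 + C) (Z(C, G) = -9*(G + 10)/(C - 14) = -9*(10 + G)/(-14 + C))
9*Z(S(1, -1), x) = 9*(9*(-10 - 1*7)/(-14 + (3 + 1))) = 9*(9*(-10 - 7)/(-14 + 4)) = 9*(9*(-17)/(-10)) = 9*(9*(-1/10)*(-17)) = 9*(153/10) = 1377/10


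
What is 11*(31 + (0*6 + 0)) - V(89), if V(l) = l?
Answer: 252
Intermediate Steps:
11*(31 + (0*6 + 0)) - V(89) = 11*(31 + (0*6 + 0)) - 1*89 = 11*(31 + (0 + 0)) - 89 = 11*(31 + 0) - 89 = 11*31 - 89 = 341 - 89 = 252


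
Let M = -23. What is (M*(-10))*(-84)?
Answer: -19320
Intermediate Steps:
(M*(-10))*(-84) = -23*(-10)*(-84) = 230*(-84) = -19320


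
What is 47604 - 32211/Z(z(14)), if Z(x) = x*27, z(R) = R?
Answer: 665263/14 ≈ 47519.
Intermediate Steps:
Z(x) = 27*x
47604 - 32211/Z(z(14)) = 47604 - 32211/(27*14) = 47604 - 32211/378 = 47604 - 1*1193/14 = 47604 - 1193/14 = 665263/14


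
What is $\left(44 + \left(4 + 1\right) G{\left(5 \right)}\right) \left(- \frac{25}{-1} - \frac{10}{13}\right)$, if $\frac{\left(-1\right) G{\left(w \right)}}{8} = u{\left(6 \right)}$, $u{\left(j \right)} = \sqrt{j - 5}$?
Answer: $\frac{1260}{13} \approx 96.923$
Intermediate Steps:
$u{\left(j \right)} = \sqrt{-5 + j}$
$G{\left(w \right)} = -8$ ($G{\left(w \right)} = - 8 \sqrt{-5 + 6} = - 8 \sqrt{1} = \left(-8\right) 1 = -8$)
$\left(44 + \left(4 + 1\right) G{\left(5 \right)}\right) \left(- \frac{25}{-1} - \frac{10}{13}\right) = \left(44 + \left(4 + 1\right) \left(-8\right)\right) \left(- \frac{25}{-1} - \frac{10}{13}\right) = \left(44 + 5 \left(-8\right)\right) \left(\left(-25\right) \left(-1\right) - \frac{10}{13}\right) = \left(44 - 40\right) \left(25 - \frac{10}{13}\right) = 4 \cdot \frac{315}{13} = \frac{1260}{13}$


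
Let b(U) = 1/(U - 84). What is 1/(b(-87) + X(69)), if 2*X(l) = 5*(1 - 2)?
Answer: -342/857 ≈ -0.39907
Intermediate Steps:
b(U) = 1/(-84 + U)
X(l) = -5/2 (X(l) = (5*(1 - 2))/2 = (5*(-1))/2 = (½)*(-5) = -5/2)
1/(b(-87) + X(69)) = 1/(1/(-84 - 87) - 5/2) = 1/(1/(-171) - 5/2) = 1/(-1/171 - 5/2) = 1/(-857/342) = -342/857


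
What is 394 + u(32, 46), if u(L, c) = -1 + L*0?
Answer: 393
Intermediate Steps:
u(L, c) = -1 (u(L, c) = -1 + 0 = -1)
394 + u(32, 46) = 394 - 1 = 393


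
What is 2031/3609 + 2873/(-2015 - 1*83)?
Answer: -2035873/2523894 ≈ -0.80664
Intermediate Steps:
2031/3609 + 2873/(-2015 - 1*83) = 2031*(1/3609) + 2873/(-2015 - 83) = 677/1203 + 2873/(-2098) = 677/1203 + 2873*(-1/2098) = 677/1203 - 2873/2098 = -2035873/2523894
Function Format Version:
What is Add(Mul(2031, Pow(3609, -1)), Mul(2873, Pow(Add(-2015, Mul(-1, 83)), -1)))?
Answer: Rational(-2035873, 2523894) ≈ -0.80664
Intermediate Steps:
Add(Mul(2031, Pow(3609, -1)), Mul(2873, Pow(Add(-2015, Mul(-1, 83)), -1))) = Add(Mul(2031, Rational(1, 3609)), Mul(2873, Pow(Add(-2015, -83), -1))) = Add(Rational(677, 1203), Mul(2873, Pow(-2098, -1))) = Add(Rational(677, 1203), Mul(2873, Rational(-1, 2098))) = Add(Rational(677, 1203), Rational(-2873, 2098)) = Rational(-2035873, 2523894)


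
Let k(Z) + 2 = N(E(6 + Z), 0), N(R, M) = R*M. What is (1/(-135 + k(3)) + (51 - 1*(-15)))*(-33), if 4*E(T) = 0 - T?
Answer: -298353/137 ≈ -2177.8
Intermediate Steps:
E(T) = -T/4 (E(T) = (0 - T)/4 = (-T)/4 = -T/4)
N(R, M) = M*R
k(Z) = -2 (k(Z) = -2 + 0*(-(6 + Z)/4) = -2 + 0*(-3/2 - Z/4) = -2 + 0 = -2)
(1/(-135 + k(3)) + (51 - 1*(-15)))*(-33) = (1/(-135 - 2) + (51 - 1*(-15)))*(-33) = (1/(-137) + (51 + 15))*(-33) = (-1/137 + 66)*(-33) = (9041/137)*(-33) = -298353/137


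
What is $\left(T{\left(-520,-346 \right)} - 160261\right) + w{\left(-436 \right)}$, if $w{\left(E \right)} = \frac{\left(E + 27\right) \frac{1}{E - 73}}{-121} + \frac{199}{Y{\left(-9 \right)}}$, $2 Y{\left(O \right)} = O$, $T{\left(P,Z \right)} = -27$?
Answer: $- \frac{88872314791}{554301} \approx -1.6033 \cdot 10^{5}$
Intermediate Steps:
$Y{\left(O \right)} = \frac{O}{2}$
$w{\left(E \right)} = - \frac{398}{9} - \frac{27 + E}{121 \left(-73 + E\right)}$ ($w{\left(E \right)} = \frac{\left(E + 27\right) \frac{1}{E - 73}}{-121} + \frac{199}{\frac{1}{2} \left(-9\right)} = \frac{27 + E}{-73 + E} \left(- \frac{1}{121}\right) + \frac{199}{- \frac{9}{2}} = \frac{27 + E}{-73 + E} \left(- \frac{1}{121}\right) + 199 \left(- \frac{2}{9}\right) = - \frac{27 + E}{121 \left(-73 + E\right)} - \frac{398}{9} = - \frac{398}{9} - \frac{27 + E}{121 \left(-73 + E\right)}$)
$\left(T{\left(-520,-346 \right)} - 160261\right) + w{\left(-436 \right)} = \left(-27 - 160261\right) + \frac{3515291 - -21000812}{1089 \left(-73 - 436\right)} = -160288 + \frac{3515291 + 21000812}{1089 \left(-509\right)} = -160288 + \frac{1}{1089} \left(- \frac{1}{509}\right) 24516103 = -160288 - \frac{24516103}{554301} = - \frac{88872314791}{554301}$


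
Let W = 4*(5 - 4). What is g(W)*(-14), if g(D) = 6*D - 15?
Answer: -126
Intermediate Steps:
W = 4 (W = 4*1 = 4)
g(D) = -15 + 6*D
g(W)*(-14) = (-15 + 6*4)*(-14) = (-15 + 24)*(-14) = 9*(-14) = -126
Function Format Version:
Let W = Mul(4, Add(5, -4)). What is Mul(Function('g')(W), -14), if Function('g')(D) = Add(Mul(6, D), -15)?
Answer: -126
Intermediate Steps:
W = 4 (W = Mul(4, 1) = 4)
Function('g')(D) = Add(-15, Mul(6, D))
Mul(Function('g')(W), -14) = Mul(Add(-15, Mul(6, 4)), -14) = Mul(Add(-15, 24), -14) = Mul(9, -14) = -126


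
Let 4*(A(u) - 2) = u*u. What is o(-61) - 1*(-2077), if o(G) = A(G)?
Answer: 12037/4 ≈ 3009.3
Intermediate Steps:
A(u) = 2 + u²/4 (A(u) = 2 + (u*u)/4 = 2 + u²/4)
o(G) = 2 + G²/4
o(-61) - 1*(-2077) = (2 + (¼)*(-61)²) - 1*(-2077) = (2 + (¼)*3721) + 2077 = (2 + 3721/4) + 2077 = 3729/4 + 2077 = 12037/4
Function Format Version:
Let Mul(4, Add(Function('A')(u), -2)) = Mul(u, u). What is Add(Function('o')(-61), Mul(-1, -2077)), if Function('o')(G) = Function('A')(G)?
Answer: Rational(12037, 4) ≈ 3009.3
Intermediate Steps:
Function('A')(u) = Add(2, Mul(Rational(1, 4), Pow(u, 2))) (Function('A')(u) = Add(2, Mul(Rational(1, 4), Mul(u, u))) = Add(2, Mul(Rational(1, 4), Pow(u, 2))))
Function('o')(G) = Add(2, Mul(Rational(1, 4), Pow(G, 2)))
Add(Function('o')(-61), Mul(-1, -2077)) = Add(Add(2, Mul(Rational(1, 4), Pow(-61, 2))), Mul(-1, -2077)) = Add(Add(2, Mul(Rational(1, 4), 3721)), 2077) = Add(Add(2, Rational(3721, 4)), 2077) = Add(Rational(3729, 4), 2077) = Rational(12037, 4)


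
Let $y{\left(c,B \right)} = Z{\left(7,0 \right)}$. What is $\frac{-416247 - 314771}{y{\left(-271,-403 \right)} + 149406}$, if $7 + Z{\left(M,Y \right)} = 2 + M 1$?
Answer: $- \frac{365509}{74704} \approx -4.8928$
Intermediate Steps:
$Z{\left(M,Y \right)} = -5 + M$ ($Z{\left(M,Y \right)} = -7 + \left(2 + M 1\right) = -7 + \left(2 + M\right) = -5 + M$)
$y{\left(c,B \right)} = 2$ ($y{\left(c,B \right)} = -5 + 7 = 2$)
$\frac{-416247 - 314771}{y{\left(-271,-403 \right)} + 149406} = \frac{-416247 - 314771}{2 + 149406} = - \frac{731018}{149408} = \left(-731018\right) \frac{1}{149408} = - \frac{365509}{74704}$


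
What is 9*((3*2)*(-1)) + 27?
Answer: -27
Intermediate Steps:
9*((3*2)*(-1)) + 27 = 9*(6*(-1)) + 27 = 9*(-6) + 27 = -54 + 27 = -27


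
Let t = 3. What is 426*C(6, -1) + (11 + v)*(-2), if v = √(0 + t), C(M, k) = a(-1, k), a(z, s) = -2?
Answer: -874 - 2*√3 ≈ -877.46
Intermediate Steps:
C(M, k) = -2
v = √3 (v = √(0 + 3) = √3 ≈ 1.7320)
426*C(6, -1) + (11 + v)*(-2) = 426*(-2) + (11 + √3)*(-2) = -852 + (-22 - 2*√3) = -874 - 2*√3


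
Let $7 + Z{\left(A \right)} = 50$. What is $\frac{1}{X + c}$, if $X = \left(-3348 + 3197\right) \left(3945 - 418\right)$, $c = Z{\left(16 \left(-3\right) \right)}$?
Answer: $- \frac{1}{532534} \approx -1.8778 \cdot 10^{-6}$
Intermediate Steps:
$Z{\left(A \right)} = 43$ ($Z{\left(A \right)} = -7 + 50 = 43$)
$c = 43$
$X = -532577$ ($X = \left(-151\right) 3527 = -532577$)
$\frac{1}{X + c} = \frac{1}{-532577 + 43} = \frac{1}{-532534} = - \frac{1}{532534}$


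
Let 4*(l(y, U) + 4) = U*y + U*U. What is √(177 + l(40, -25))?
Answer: √317/2 ≈ 8.9023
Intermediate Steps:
l(y, U) = -4 + U²/4 + U*y/4 (l(y, U) = -4 + (U*y + U*U)/4 = -4 + (U*y + U²)/4 = -4 + (U² + U*y)/4 = -4 + (U²/4 + U*y/4) = -4 + U²/4 + U*y/4)
√(177 + l(40, -25)) = √(177 + (-4 + (¼)*(-25)² + (¼)*(-25)*40)) = √(177 + (-4 + (¼)*625 - 250)) = √(177 + (-4 + 625/4 - 250)) = √(177 - 391/4) = √(317/4) = √317/2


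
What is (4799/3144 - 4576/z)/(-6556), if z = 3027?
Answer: -46543/20797572576 ≈ -2.2379e-6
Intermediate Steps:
(4799/3144 - 4576/z)/(-6556) = (4799/3144 - 4576/3027)/(-6556) = (4799*(1/3144) - 4576*1/3027)*(-1/6556) = (4799/3144 - 4576/3027)*(-1/6556) = (46543/3172296)*(-1/6556) = -46543/20797572576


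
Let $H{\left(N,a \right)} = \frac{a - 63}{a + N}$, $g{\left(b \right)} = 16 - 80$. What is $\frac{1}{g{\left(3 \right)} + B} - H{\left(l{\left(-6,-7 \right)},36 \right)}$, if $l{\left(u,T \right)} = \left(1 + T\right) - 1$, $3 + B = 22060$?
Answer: $\frac{593840}{637797} \approx 0.93108$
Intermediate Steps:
$B = 22057$ ($B = -3 + 22060 = 22057$)
$g{\left(b \right)} = -64$ ($g{\left(b \right)} = 16 - 80 = -64$)
$l{\left(u,T \right)} = T$
$H{\left(N,a \right)} = \frac{-63 + a}{N + a}$
$\frac{1}{g{\left(3 \right)} + B} - H{\left(l{\left(-6,-7 \right)},36 \right)} = \frac{1}{-64 + 22057} - \frac{-63 + 36}{-7 + 36} = \frac{1}{21993} - \frac{1}{29} \left(-27\right) = \frac{1}{21993} - - \frac{27}{29} = \frac{1}{21993} + \frac{27}{29} = \frac{593840}{637797}$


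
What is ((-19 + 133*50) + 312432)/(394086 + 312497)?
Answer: 319063/706583 ≈ 0.45156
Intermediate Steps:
((-19 + 133*50) + 312432)/(394086 + 312497) = ((-19 + 6650) + 312432)/706583 = (6631 + 312432)*(1/706583) = 319063*(1/706583) = 319063/706583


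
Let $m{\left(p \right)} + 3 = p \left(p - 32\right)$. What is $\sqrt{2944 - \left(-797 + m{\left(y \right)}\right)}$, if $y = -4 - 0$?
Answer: $60$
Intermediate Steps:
$y = -4$ ($y = -4 + 0 = -4$)
$m{\left(p \right)} = -3 + p \left(-32 + p\right)$ ($m{\left(p \right)} = -3 + p \left(p - 32\right) = -3 + p \left(-32 + p\right)$)
$\sqrt{2944 - \left(-797 + m{\left(y \right)}\right)} = \sqrt{2944 + \left(797 - \left(-3 + \left(-4\right)^{2} - -128\right)\right)} = \sqrt{2944 + \left(797 - \left(-3 + 16 + 128\right)\right)} = \sqrt{2944 + \left(797 - 141\right)} = \sqrt{2944 + 656} = \sqrt{3600} = 60$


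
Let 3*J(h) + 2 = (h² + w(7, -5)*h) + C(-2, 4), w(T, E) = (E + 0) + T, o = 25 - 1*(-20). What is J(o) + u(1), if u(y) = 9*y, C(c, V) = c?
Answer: 2138/3 ≈ 712.67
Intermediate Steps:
o = 45 (o = 25 + 20 = 45)
w(T, E) = E + T
J(h) = -4/3 + h²/3 + 2*h/3 (J(h) = -⅔ + ((h² + (-5 + 7)*h) - 2)/3 = -⅔ + ((h² + 2*h) - 2)/3 = -⅔ + (-2 + h² + 2*h)/3 = -⅔ + (-⅔ + h²/3 + 2*h/3) = -4/3 + h²/3 + 2*h/3)
J(o) + u(1) = (-4/3 + (⅓)*45² + (⅔)*45) + 9*1 = (-4/3 + (⅓)*2025 + 30) + 9 = (-4/3 + 675 + 30) + 9 = 2111/3 + 9 = 2138/3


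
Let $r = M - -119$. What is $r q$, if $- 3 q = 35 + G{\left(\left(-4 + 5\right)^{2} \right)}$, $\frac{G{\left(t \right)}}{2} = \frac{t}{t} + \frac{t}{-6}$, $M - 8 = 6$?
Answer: $- \frac{14630}{9} \approx -1625.6$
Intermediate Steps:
$M = 14$ ($M = 8 + 6 = 14$)
$G{\left(t \right)} = 2 - \frac{t}{3}$ ($G{\left(t \right)} = 2 \left(\frac{t}{t} + \frac{t}{-6}\right) = 2 \left(1 + t \left(- \frac{1}{6}\right)\right) = 2 \left(1 - \frac{t}{6}\right) = 2 - \frac{t}{3}$)
$q = - \frac{110}{9}$ ($q = - \frac{35 + \left(2 - \frac{\left(-4 + 5\right)^{2}}{3}\right)}{3} = - \frac{35 + \left(2 - \frac{1^{2}}{3}\right)}{3} = - \frac{35 + \left(2 - \frac{1}{3}\right)}{3} = - \frac{35 + \frac{5}{3}}{3} = \left(- \frac{1}{3}\right) \frac{110}{3} = - \frac{110}{9} \approx -12.222$)
$r = 133$ ($r = 14 - -119 = 14 + 119 = 133$)
$r q = 133 \left(- \frac{110}{9}\right) = - \frac{14630}{9}$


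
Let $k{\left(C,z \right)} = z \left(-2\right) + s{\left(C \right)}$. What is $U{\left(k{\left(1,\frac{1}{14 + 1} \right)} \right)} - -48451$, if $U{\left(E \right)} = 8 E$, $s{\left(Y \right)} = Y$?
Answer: $\frac{726869}{15} \approx 48458.0$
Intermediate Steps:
$k{\left(C,z \right)} = C - 2 z$ ($k{\left(C,z \right)} = z \left(-2\right) + C = - 2 z + C = C - 2 z$)
$U{\left(k{\left(1,\frac{1}{14 + 1} \right)} \right)} - -48451 = 8 \left(1 - \frac{2}{14 + 1}\right) - -48451 = 8 \left(1 - \frac{2}{15}\right) + 48451 = 8 \cdot \frac{13}{15} + 48451 = \frac{104}{15} + 48451 = \frac{726869}{15}$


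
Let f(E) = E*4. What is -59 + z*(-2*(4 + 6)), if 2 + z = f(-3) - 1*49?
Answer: 1201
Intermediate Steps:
f(E) = 4*E
z = -63 (z = -2 + (4*(-3) - 1*49) = -2 + (-12 - 49) = -2 - 61 = -63)
-59 + z*(-2*(4 + 6)) = -59 - (-126)*(4 + 6) = -59 - (-126)*10 = -59 - 63*(-20) = -59 + 1260 = 1201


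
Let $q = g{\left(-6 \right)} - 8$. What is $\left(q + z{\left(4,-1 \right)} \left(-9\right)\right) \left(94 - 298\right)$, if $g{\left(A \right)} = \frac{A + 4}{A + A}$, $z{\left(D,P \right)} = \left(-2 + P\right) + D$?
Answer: $3434$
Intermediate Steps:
$z{\left(D,P \right)} = -2 + D + P$
$g{\left(A \right)} = \frac{4 + A}{2 A}$
$q = - \frac{47}{6}$ ($q = \frac{4 - 6}{2 \left(-6\right)} - 8 = \frac{1}{2} \left(- \frac{1}{6}\right) \left(-2\right) - 8 = \frac{1}{6} - 8 = - \frac{47}{6} \approx -7.8333$)
$\left(q + z{\left(4,-1 \right)} \left(-9\right)\right) \left(94 - 298\right) = \left(- \frac{47}{6} + \left(-2 + 4 - 1\right) \left(-9\right)\right) \left(94 - 298\right) = \left(- \frac{47}{6} + 1 \left(-9\right)\right) \left(-204\right) = \left(- \frac{47}{6} - 9\right) \left(-204\right) = \left(- \frac{101}{6}\right) \left(-204\right) = 3434$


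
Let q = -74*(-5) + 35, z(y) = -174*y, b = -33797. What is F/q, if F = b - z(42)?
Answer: -26489/405 ≈ -65.405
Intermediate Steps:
F = -26489 (F = -33797 - (-174)*42 = -33797 - 1*(-7308) = -33797 + 7308 = -26489)
q = 405 (q = 370 + 35 = 405)
F/q = -26489/405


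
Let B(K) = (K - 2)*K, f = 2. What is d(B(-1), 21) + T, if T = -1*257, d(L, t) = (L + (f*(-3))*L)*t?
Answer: -572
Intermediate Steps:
B(K) = K*(-2 + K) (B(K) = (-2 + K)*K = K*(-2 + K))
d(L, t) = -5*L*t (d(L, t) = (L + (2*(-3))*L)*t = (L - 6*L)*t = (-5*L)*t = -5*L*t)
T = -257
d(B(-1), 21) + T = -5*(-(-2 - 1))*21 - 257 = -5*(-1*(-3))*21 - 257 = -5*3*21 - 257 = -315 - 257 = -572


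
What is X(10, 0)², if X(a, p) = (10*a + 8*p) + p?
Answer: 10000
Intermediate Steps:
X(a, p) = 9*p + 10*a (X(a, p) = (8*p + 10*a) + p = 9*p + 10*a)
X(10, 0)² = (9*0 + 10*10)² = (0 + 100)² = 100² = 10000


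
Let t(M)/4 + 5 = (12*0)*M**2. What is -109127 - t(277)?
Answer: -109107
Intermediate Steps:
t(M) = -20 (t(M) = -20 + 4*((12*0)*M**2) = -20 + 4*(0*M**2) = -20 + 4*0 = -20 + 0 = -20)
-109127 - t(277) = -109127 - 1*(-20) = -109127 + 20 = -109107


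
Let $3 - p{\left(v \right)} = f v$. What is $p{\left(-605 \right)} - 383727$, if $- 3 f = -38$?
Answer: $- \frac{1128182}{3} \approx -3.7606 \cdot 10^{5}$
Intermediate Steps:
$f = \frac{38}{3}$ ($f = \left(- \frac{1}{3}\right) \left(-38\right) = \frac{38}{3} \approx 12.667$)
$p{\left(v \right)} = 3 - \frac{38 v}{3}$
$p{\left(-605 \right)} - 383727 = \left(3 - - \frac{22990}{3}\right) - 383727 = \left(3 + \frac{22990}{3}\right) - 383727 = \frac{22999}{3} - 383727 = - \frac{1128182}{3}$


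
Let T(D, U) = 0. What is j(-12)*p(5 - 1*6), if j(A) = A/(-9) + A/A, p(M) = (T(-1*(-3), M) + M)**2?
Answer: 7/3 ≈ 2.3333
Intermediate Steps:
p(M) = M**2 (p(M) = (0 + M)**2 = M**2)
j(A) = 1 - A/9 (j(A) = A*(-1/9) + 1 = -A/9 + 1 = 1 - A/9)
j(-12)*p(5 - 1*6) = (1 - 1/9*(-12))*(5 - 1*6)**2 = (1 + 4/3)*(5 - 6)**2 = (7/3)*(-1)**2 = (7/3)*1 = 7/3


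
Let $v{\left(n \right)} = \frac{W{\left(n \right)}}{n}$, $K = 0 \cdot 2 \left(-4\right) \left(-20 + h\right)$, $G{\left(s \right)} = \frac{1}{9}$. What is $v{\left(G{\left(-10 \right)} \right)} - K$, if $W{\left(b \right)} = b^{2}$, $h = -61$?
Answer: $\frac{1}{9} \approx 0.11111$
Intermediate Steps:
$G{\left(s \right)} = \frac{1}{9}$
$K = 0$ ($K = 0 \cdot 2 \left(-4\right) \left(-20 - 61\right) = 0 \left(-4\right) \left(-81\right) = 0 \left(-81\right) = 0$)
$v{\left(n \right)} = n$ ($v{\left(n \right)} = \frac{n^{2}}{n} = n$)
$v{\left(G{\left(-10 \right)} \right)} - K = \frac{1}{9} - 0 = \frac{1}{9} + 0 = \frac{1}{9}$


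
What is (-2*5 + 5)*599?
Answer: -2995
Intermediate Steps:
(-2*5 + 5)*599 = (-10 + 5)*599 = -5*599 = -2995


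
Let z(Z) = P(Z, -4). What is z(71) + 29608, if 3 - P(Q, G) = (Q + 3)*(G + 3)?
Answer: 29685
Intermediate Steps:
P(Q, G) = 3 - (3 + G)*(3 + Q) (P(Q, G) = 3 - (Q + 3)*(G + 3) = 3 - (3 + Q)*(3 + G) = 3 - (3 + G)*(3 + Q))
z(Z) = 6 + Z (z(Z) = -6 - 3*(-4) - 3*Z - 1*(-4)*Z = -6 + 12 - 3*Z + 4*Z = 6 + Z)
z(71) + 29608 = (6 + 71) + 29608 = 77 + 29608 = 29685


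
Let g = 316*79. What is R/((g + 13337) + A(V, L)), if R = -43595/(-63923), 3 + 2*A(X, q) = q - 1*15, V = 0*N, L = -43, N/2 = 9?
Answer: 87190/4892730343 ≈ 1.7820e-5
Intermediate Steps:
N = 18 (N = 2*9 = 18)
V = 0 (V = 0*18 = 0)
A(X, q) = -9 + q/2 (A(X, q) = -3/2 + (q - 1*15)/2 = -3/2 + (q - 15)/2 = -3/2 + (-15 + q)/2 = -3/2 + (-15/2 + q/2) = -9 + q/2)
R = 43595/63923 (R = -43595*(-1/63923) = 43595/63923 ≈ 0.68199)
g = 24964
R/((g + 13337) + A(V, L)) = 43595/(63923*((24964 + 13337) + (-9 + (½)*(-43)))) = 43595/(63923*(38301 + (-9 - 43/2))) = 43595/(63923*(38301 - 61/2)) = 43595/(63923*(76541/2)) = (43595/63923)*(2/76541) = 87190/4892730343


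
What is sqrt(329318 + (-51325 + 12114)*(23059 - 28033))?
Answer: 4*sqrt(12210302) ≈ 13977.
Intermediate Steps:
sqrt(329318 + (-51325 + 12114)*(23059 - 28033)) = sqrt(329318 - 39211*(-4974)) = sqrt(329318 + 195035514) = sqrt(195364832) = 4*sqrt(12210302)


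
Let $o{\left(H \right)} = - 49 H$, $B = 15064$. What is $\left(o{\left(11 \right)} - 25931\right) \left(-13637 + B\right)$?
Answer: $-37772690$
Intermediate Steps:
$\left(o{\left(11 \right)} - 25931\right) \left(-13637 + B\right) = \left(\left(-49\right) 11 - 25931\right) \left(-13637 + 15064\right) = \left(-539 - 25931\right) 1427 = \left(-26470\right) 1427 = -37772690$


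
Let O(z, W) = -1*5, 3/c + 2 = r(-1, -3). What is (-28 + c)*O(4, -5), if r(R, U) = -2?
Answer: 575/4 ≈ 143.75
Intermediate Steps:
c = -¾ (c = 3/(-2 - 2) = 3/(-4) = 3*(-¼) = -¾ ≈ -0.75000)
O(z, W) = -5
(-28 + c)*O(4, -5) = (-28 - ¾)*(-5) = -115/4*(-5) = 575/4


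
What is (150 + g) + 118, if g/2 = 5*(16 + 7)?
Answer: 498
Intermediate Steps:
g = 230 (g = 2*(5*(16 + 7)) = 2*(5*23) = 2*115 = 230)
(150 + g) + 118 = (150 + 230) + 118 = 380 + 118 = 498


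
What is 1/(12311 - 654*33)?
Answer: -1/9271 ≈ -0.00010786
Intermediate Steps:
1/(12311 - 654*33) = 1/(12311 - 1*21582) = 1/(12311 - 21582) = 1/(-9271) = -1/9271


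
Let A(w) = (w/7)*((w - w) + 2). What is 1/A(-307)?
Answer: -7/614 ≈ -0.011401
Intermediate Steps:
A(w) = 2*w/7 (A(w) = (w*(1/7))*(0 + 2) = (w/7)*2 = 2*w/7)
1/A(-307) = 1/((2/7)*(-307)) = 1/(-614/7) = -7/614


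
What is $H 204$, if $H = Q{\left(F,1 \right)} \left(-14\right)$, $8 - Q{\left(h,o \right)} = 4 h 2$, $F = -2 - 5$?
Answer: $-182784$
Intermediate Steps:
$F = -7$
$Q{\left(h,o \right)} = 8 - 8 h$ ($Q{\left(h,o \right)} = 8 - 4 h 2 = 8 - 8 h$)
$H = -896$ ($H = \left(8 - -56\right) \left(-14\right) = \left(8 + 56\right) \left(-14\right) = 64 \left(-14\right) = -896$)
$H 204 = \left(-896\right) 204 = -182784$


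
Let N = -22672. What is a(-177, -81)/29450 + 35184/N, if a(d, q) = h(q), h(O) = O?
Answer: -64875327/41730650 ≈ -1.5546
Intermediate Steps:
a(d, q) = q
a(-177, -81)/29450 + 35184/N = -81/29450 + 35184/(-22672) = -81*1/29450 + 35184*(-1/22672) = -81/29450 - 2199/1417 = -64875327/41730650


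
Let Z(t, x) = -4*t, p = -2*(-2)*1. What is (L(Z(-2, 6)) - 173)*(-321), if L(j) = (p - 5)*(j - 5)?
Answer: 56496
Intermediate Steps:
p = 4 (p = 4*1 = 4)
L(j) = 5 - j (L(j) = (4 - 5)*(j - 5) = -(-5 + j) = 5 - j)
(L(Z(-2, 6)) - 173)*(-321) = ((5 - (-4)*(-2)) - 173)*(-321) = ((5 - 1*8) - 173)*(-321) = ((5 - 8) - 173)*(-321) = (-3 - 173)*(-321) = -176*(-321) = 56496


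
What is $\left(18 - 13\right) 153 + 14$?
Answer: $779$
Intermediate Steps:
$\left(18 - 13\right) 153 + 14 = 5 \cdot 153 + 14 = 765 + 14 = 779$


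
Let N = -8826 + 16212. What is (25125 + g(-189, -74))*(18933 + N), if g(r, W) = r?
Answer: 656290584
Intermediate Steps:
N = 7386
(25125 + g(-189, -74))*(18933 + N) = (25125 - 189)*(18933 + 7386) = 24936*26319 = 656290584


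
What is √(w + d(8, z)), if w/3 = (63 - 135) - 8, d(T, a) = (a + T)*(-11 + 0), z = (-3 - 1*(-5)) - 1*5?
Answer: I*√295 ≈ 17.176*I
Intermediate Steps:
z = -3 (z = (-3 + 5) - 5 = 2 - 5 = -3)
d(T, a) = -11*T - 11*a (d(T, a) = (T + a)*(-11) = -11*T - 11*a)
w = -240 (w = 3*((63 - 135) - 8) = 3*(-72 - 8) = 3*(-80) = -240)
√(w + d(8, z)) = √(-240 + (-11*8 - 11*(-3))) = √(-240 + (-88 + 33)) = √(-240 - 55) = √(-295) = I*√295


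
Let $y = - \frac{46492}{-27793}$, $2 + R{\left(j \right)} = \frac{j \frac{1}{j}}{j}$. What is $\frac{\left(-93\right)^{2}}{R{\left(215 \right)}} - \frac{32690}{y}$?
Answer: $- \frac{79370468525}{3324178} \approx -23877.0$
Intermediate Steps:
$R{\left(j \right)} = -2 + \frac{1}{j}$ ($R{\left(j \right)} = -2 + \frac{j \frac{1}{j}}{j} = -2 + 1 \frac{1}{j} = -2 + \frac{1}{j}$)
$y = \frac{46492}{27793}$ ($y = \left(-46492\right) \left(- \frac{1}{27793}\right) = \frac{46492}{27793} \approx 1.6728$)
$\frac{\left(-93\right)^{2}}{R{\left(215 \right)}} - \frac{32690}{y} = \frac{\left(-93\right)^{2}}{-2 + \frac{1}{215}} - \frac{32690}{\frac{46492}{27793}} = \frac{8649}{-2 + \frac{1}{215}} - \frac{454276585}{23246} = \frac{8649}{- \frac{429}{215}} - \frac{454276585}{23246} = 8649 \left(- \frac{215}{429}\right) - \frac{454276585}{23246} = - \frac{619845}{143} - \frac{454276585}{23246} = - \frac{79370468525}{3324178}$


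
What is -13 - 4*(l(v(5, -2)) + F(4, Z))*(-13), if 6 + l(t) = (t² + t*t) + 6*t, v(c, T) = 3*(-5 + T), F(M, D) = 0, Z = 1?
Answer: 38987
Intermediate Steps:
v(c, T) = -15 + 3*T
l(t) = -6 + 2*t² + 6*t (l(t) = -6 + ((t² + t*t) + 6*t) = -6 + ((t² + t²) + 6*t) = -6 + (2*t² + 6*t) = -6 + 2*t² + 6*t)
-13 - 4*(l(v(5, -2)) + F(4, Z))*(-13) = -13 - 4*((-6 + 2*(-15 + 3*(-2))² + 6*(-15 + 3*(-2))) + 0)*(-13) = -13 - 4*((-6 + 2*(-15 - 6)² + 6*(-15 - 6)) + 0)*(-13) = -13 - 4*((-6 + 2*(-21)² + 6*(-21)) + 0)*(-13) = -13 - 4*((-6 + 2*441 - 126) + 0)*(-13) = -13 - 4*((-6 + 882 - 126) + 0)*(-13) = -13 - 4*(750 + 0)*(-13) = -13 - 4*750*(-13) = -13 - 3000*(-13) = -13 + 39000 = 38987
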